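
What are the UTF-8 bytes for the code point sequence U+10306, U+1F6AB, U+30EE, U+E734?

U+10306: 4-byte form → F0 90 8C 86.
U+1F6AB: 4-byte form → F0 9F 9A AB.
U+30EE: 3-byte form → E3 83 AE.
U+E734: 3-byte form → EE 9C B4.
Concatenated (14 bytes): F0 90 8C 86 F0 9F 9A AB E3 83 AE EE 9C B4.

F0 90 8C 86 F0 9F 9A AB E3 83 AE EE 9C B4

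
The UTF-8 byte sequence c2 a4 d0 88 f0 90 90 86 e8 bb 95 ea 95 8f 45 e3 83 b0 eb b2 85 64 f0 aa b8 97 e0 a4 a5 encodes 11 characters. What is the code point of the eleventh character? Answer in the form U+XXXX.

U+0925

Offset 0: leading byte 0xC2 = 11000010 → 2-byte char #1 = C2 A4.
Offset 2: leading byte 0xD0 = 11010000 → 2-byte char #2 = D0 88.
Offset 4: leading byte 0xF0 = 11110000 → 4-byte char #3 = F0 90 90 86.
Offset 8: leading byte 0xE8 = 11101000 → 3-byte char #4 = E8 BB 95.
Offset 11: leading byte 0xEA = 11101010 → 3-byte char #5 = EA 95 8F.
Offset 14: leading byte 0x45 = 01000101 → 1-byte char #6 = 45.
Offset 15: leading byte 0xE3 = 11100011 → 3-byte char #7 = E3 83 B0.
Offset 18: leading byte 0xEB = 11101011 → 3-byte char #8 = EB B2 85.
Offset 21: leading byte 0x64 = 01100100 → 1-byte char #9 = 64.
Offset 22: leading byte 0xF0 = 11110000 → 4-byte char #10 = F0 AA B8 97.
Offset 26: leading byte 0xE0 = 11100000 → 3-byte char #11 = E0 A4 A5.
Leading byte 0xE0 = 11100000 matches 1110xxxx → 3-byte sequence.
Byte 1: 0xE0 = 11100000, payload 0000 (4 bits).
Byte 2: 0xA4 = 10100100 (10xxxxxx ✓), payload 100100.
Byte 3: 0xA5 = 10100101 (10xxxxxx ✓), payload 100101.
Concatenate: 0000100100100101 = 0x925 (16 bits → U+0925).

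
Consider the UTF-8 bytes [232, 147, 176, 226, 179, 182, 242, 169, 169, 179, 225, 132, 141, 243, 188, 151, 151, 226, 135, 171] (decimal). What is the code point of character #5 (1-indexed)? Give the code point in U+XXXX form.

Offset 0: leading byte 0xE8 = 11101000 → 3-byte char #1 = E8 93 B0.
Offset 3: leading byte 0xE2 = 11100010 → 3-byte char #2 = E2 B3 B6.
Offset 6: leading byte 0xF2 = 11110010 → 4-byte char #3 = F2 A9 A9 B3.
Offset 10: leading byte 0xE1 = 11100001 → 3-byte char #4 = E1 84 8D.
Offset 13: leading byte 0xF3 = 11110011 → 4-byte char #5 = F3 BC 97 97.
Leading byte 0xF3 = 11110011 matches 11110xxx → 4-byte sequence.
Byte 1: 0xF3 = 11110011, payload 011 (3 bits).
Byte 2: 0xBC = 10111100 (10xxxxxx ✓), payload 111100.
Byte 3: 0x97 = 10010111 (10xxxxxx ✓), payload 010111.
Byte 4: 0x97 = 10010111 (10xxxxxx ✓), payload 010111.
Concatenate: 011111100010111010111 = 0xFC5D7 (21 bits → U+FC5D7).

U+FC5D7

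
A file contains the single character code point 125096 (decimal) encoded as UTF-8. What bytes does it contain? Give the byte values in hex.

U+1E8A8 = 0x1E8A8 = 125096 decimal. In range U+10000–U+10FFFF → 4-byte form: 11110xxx 10xxxxxx 10xxxxxx 10xxxxxx.
Binary (21 bits): 000011110100010101000.
Split 3+6+6+6: 000 | 011110 | 100010 | 101000.
Byte 1: 11110000 = 0xF0.
Byte 2: 10011110 = 0x9E.
Byte 3: 10100010 = 0xA2.
Byte 4: 10101000 = 0xA8.

F0 9E A2 A8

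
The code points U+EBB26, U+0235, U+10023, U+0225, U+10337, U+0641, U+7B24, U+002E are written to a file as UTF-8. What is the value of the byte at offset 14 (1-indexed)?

0x90

1-indexed offset 14 is 0-indexed offset 13.
U+EBB26 → 4-byte form F3 AB AC A6 at offsets 0–3.
U+0235 → 2-byte form C8 B5 at offsets 4–5.
U+10023 → 4-byte form F0 90 80 A3 at offsets 6–9.
U+0225 → 2-byte form C8 A5 at offsets 10–11.
U+10337 → 4-byte form F0 90 8C B7 at offsets 12–15.
Offset 13 falls in char 5's range; it's byte 2 of F0 90 8C B7 = 0x90.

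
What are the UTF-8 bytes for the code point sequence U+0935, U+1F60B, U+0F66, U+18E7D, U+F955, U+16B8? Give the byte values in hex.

U+0935: 3-byte form → E0 A4 B5.
U+1F60B: 4-byte form → F0 9F 98 8B.
U+0F66: 3-byte form → E0 BD A6.
U+18E7D: 4-byte form → F0 98 B9 BD.
U+F955: 3-byte form → EF A5 95.
U+16B8: 3-byte form → E1 9A B8.
Concatenated (20 bytes): E0 A4 B5 F0 9F 98 8B E0 BD A6 F0 98 B9 BD EF A5 95 E1 9A B8.

E0 A4 B5 F0 9F 98 8B E0 BD A6 F0 98 B9 BD EF A5 95 E1 9A B8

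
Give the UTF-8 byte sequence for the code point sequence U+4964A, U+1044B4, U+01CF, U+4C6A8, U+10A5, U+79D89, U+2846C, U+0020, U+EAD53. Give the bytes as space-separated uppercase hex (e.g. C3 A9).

F1 89 99 8A F4 84 92 B4 C7 8F F1 8C 9A A8 E1 82 A5 F1 B9 B6 89 F0 A8 91 AC 20 F3 AA B5 93

U+4964A: 4-byte form → F1 89 99 8A.
U+1044B4: 4-byte form → F4 84 92 B4.
U+01CF: 2-byte form → C7 8F.
U+4C6A8: 4-byte form → F1 8C 9A A8.
U+10A5: 3-byte form → E1 82 A5.
U+79D89: 4-byte form → F1 B9 B6 89.
U+2846C: 4-byte form → F0 A8 91 AC.
U+0020: 1-byte form → 20.
U+EAD53: 4-byte form → F3 AA B5 93.
Concatenated (30 bytes): F1 89 99 8A F4 84 92 B4 C7 8F F1 8C 9A A8 E1 82 A5 F1 B9 B6 89 F0 A8 91 AC 20 F3 AA B5 93.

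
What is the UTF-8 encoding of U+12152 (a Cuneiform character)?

F0 92 85 92

U+12152 = 0x12152 = 74066 decimal. In range U+10000–U+10FFFF → 4-byte form: 11110xxx 10xxxxxx 10xxxxxx 10xxxxxx.
Binary (21 bits): 000010010000101010010.
Split 3+6+6+6: 000 | 010010 | 000101 | 010010.
Byte 1: 11110000 = 0xF0.
Byte 2: 10010010 = 0x92.
Byte 3: 10000101 = 0x85.
Byte 4: 10010010 = 0x92.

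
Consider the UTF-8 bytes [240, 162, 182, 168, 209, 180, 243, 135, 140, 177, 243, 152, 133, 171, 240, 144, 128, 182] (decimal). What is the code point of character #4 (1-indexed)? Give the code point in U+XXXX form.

U+D816B

Offset 0: leading byte 0xF0 = 11110000 → 4-byte char #1 = F0 A2 B6 A8.
Offset 4: leading byte 0xD1 = 11010001 → 2-byte char #2 = D1 B4.
Offset 6: leading byte 0xF3 = 11110011 → 4-byte char #3 = F3 87 8C B1.
Offset 10: leading byte 0xF3 = 11110011 → 4-byte char #4 = F3 98 85 AB.
Leading byte 0xF3 = 11110011 matches 11110xxx → 4-byte sequence.
Byte 1: 0xF3 = 11110011, payload 011 (3 bits).
Byte 2: 0x98 = 10011000 (10xxxxxx ✓), payload 011000.
Byte 3: 0x85 = 10000101 (10xxxxxx ✓), payload 000101.
Byte 4: 0xAB = 10101011 (10xxxxxx ✓), payload 101011.
Concatenate: 011011000000101101011 = 0xD816B (21 bits → U+D816B).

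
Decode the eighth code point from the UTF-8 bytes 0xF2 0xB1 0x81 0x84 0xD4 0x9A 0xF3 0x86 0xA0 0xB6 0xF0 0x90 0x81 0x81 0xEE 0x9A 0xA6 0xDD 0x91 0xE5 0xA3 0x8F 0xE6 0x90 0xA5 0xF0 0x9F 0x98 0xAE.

U+6425

Offset 0: leading byte 0xF2 = 11110010 → 4-byte char #1 = F2 B1 81 84.
Offset 4: leading byte 0xD4 = 11010100 → 2-byte char #2 = D4 9A.
Offset 6: leading byte 0xF3 = 11110011 → 4-byte char #3 = F3 86 A0 B6.
Offset 10: leading byte 0xF0 = 11110000 → 4-byte char #4 = F0 90 81 81.
Offset 14: leading byte 0xEE = 11101110 → 3-byte char #5 = EE 9A A6.
Offset 17: leading byte 0xDD = 11011101 → 2-byte char #6 = DD 91.
Offset 19: leading byte 0xE5 = 11100101 → 3-byte char #7 = E5 A3 8F.
Offset 22: leading byte 0xE6 = 11100110 → 3-byte char #8 = E6 90 A5.
Leading byte 0xE6 = 11100110 matches 1110xxxx → 3-byte sequence.
Byte 1: 0xE6 = 11100110, payload 0110 (4 bits).
Byte 2: 0x90 = 10010000 (10xxxxxx ✓), payload 010000.
Byte 3: 0xA5 = 10100101 (10xxxxxx ✓), payload 100101.
Concatenate: 0110010000100101 = 0x6425 (16 bits → U+6425).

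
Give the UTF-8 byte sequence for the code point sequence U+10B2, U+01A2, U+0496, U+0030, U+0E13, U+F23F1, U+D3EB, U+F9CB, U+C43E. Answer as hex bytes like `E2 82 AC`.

E1 82 B2 C6 A2 D2 96 30 E0 B8 93 F3 B2 8F B1 ED 8F AB EF A7 8B EC 90 BE

U+10B2: 3-byte form → E1 82 B2.
U+01A2: 2-byte form → C6 A2.
U+0496: 2-byte form → D2 96.
U+0030: 1-byte form → 30.
U+0E13: 3-byte form → E0 B8 93.
U+F23F1: 4-byte form → F3 B2 8F B1.
U+D3EB: 3-byte form → ED 8F AB.
U+F9CB: 3-byte form → EF A7 8B.
U+C43E: 3-byte form → EC 90 BE.
Concatenated (24 bytes): E1 82 B2 C6 A2 D2 96 30 E0 B8 93 F3 B2 8F B1 ED 8F AB EF A7 8B EC 90 BE.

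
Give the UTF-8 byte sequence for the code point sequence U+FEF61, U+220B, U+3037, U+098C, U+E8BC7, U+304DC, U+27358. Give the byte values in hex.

F3 BE BD A1 E2 88 8B E3 80 B7 E0 A6 8C F3 A8 AF 87 F0 B0 93 9C F0 A7 8D 98

U+FEF61: 4-byte form → F3 BE BD A1.
U+220B: 3-byte form → E2 88 8B.
U+3037: 3-byte form → E3 80 B7.
U+098C: 3-byte form → E0 A6 8C.
U+E8BC7: 4-byte form → F3 A8 AF 87.
U+304DC: 4-byte form → F0 B0 93 9C.
U+27358: 4-byte form → F0 A7 8D 98.
Concatenated (25 bytes): F3 BE BD A1 E2 88 8B E3 80 B7 E0 A6 8C F3 A8 AF 87 F0 B0 93 9C F0 A7 8D 98.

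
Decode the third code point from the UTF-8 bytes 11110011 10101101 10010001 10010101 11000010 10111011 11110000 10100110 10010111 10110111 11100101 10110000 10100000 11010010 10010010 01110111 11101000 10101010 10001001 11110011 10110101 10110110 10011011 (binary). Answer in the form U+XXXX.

U+265F7

Offset 0: leading byte 0xF3 = 11110011 → 4-byte char #1 = F3 AD 91 95.
Offset 4: leading byte 0xC2 = 11000010 → 2-byte char #2 = C2 BB.
Offset 6: leading byte 0xF0 = 11110000 → 4-byte char #3 = F0 A6 97 B7.
Leading byte 0xF0 = 11110000 matches 11110xxx → 4-byte sequence.
Byte 1: 0xF0 = 11110000, payload 000 (3 bits).
Byte 2: 0xA6 = 10100110 (10xxxxxx ✓), payload 100110.
Byte 3: 0x97 = 10010111 (10xxxxxx ✓), payload 010111.
Byte 4: 0xB7 = 10110111 (10xxxxxx ✓), payload 110111.
Concatenate: 000100110010111110111 = 0x265F7 (21 bits → U+265F7).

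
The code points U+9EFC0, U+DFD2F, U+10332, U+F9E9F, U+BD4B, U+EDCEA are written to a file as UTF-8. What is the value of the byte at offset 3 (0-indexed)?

0x80

U+9EFC0 → 4-byte form F2 9E BF 80 at offsets 0–3.
Offset 3 falls in char 1's range; it's byte 4 of F2 9E BF 80 = 0x80.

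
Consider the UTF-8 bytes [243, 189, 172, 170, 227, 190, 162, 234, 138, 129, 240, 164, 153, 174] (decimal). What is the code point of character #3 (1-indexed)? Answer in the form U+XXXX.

U+A281

Offset 0: leading byte 0xF3 = 11110011 → 4-byte char #1 = F3 BD AC AA.
Offset 4: leading byte 0xE3 = 11100011 → 3-byte char #2 = E3 BE A2.
Offset 7: leading byte 0xEA = 11101010 → 3-byte char #3 = EA 8A 81.
Leading byte 0xEA = 11101010 matches 1110xxxx → 3-byte sequence.
Byte 1: 0xEA = 11101010, payload 1010 (4 bits).
Byte 2: 0x8A = 10001010 (10xxxxxx ✓), payload 001010.
Byte 3: 0x81 = 10000001 (10xxxxxx ✓), payload 000001.
Concatenate: 1010001010000001 = 0xA281 (16 bits → U+A281).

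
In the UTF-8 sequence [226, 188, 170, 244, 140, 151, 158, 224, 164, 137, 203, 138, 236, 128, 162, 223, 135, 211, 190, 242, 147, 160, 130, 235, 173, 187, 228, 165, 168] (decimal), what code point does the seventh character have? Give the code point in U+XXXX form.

Offset 0: leading byte 0xE2 = 11100010 → 3-byte char #1 = E2 BC AA.
Offset 3: leading byte 0xF4 = 11110100 → 4-byte char #2 = F4 8C 97 9E.
Offset 7: leading byte 0xE0 = 11100000 → 3-byte char #3 = E0 A4 89.
Offset 10: leading byte 0xCB = 11001011 → 2-byte char #4 = CB 8A.
Offset 12: leading byte 0xEC = 11101100 → 3-byte char #5 = EC 80 A2.
Offset 15: leading byte 0xDF = 11011111 → 2-byte char #6 = DF 87.
Offset 17: leading byte 0xD3 = 11010011 → 2-byte char #7 = D3 BE.
Leading byte 0xD3 = 11010011 matches 110xxxxx → 2-byte sequence.
Byte 1: 0xD3 = 11010011, payload 10011 (5 bits).
Byte 2: 0xBE = 10111110 (10xxxxxx ✓), payload 111110.
Concatenate: 10011111110 = 0x4FE (11 bits → U+04FE).

U+04FE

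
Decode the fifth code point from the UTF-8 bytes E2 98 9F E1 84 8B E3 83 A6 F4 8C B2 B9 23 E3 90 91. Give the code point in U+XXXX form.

U+0023

Offset 0: leading byte 0xE2 = 11100010 → 3-byte char #1 = E2 98 9F.
Offset 3: leading byte 0xE1 = 11100001 → 3-byte char #2 = E1 84 8B.
Offset 6: leading byte 0xE3 = 11100011 → 3-byte char #3 = E3 83 A6.
Offset 9: leading byte 0xF4 = 11110100 → 4-byte char #4 = F4 8C B2 B9.
Offset 13: leading byte 0x23 = 00100011 → 1-byte char #5 = 23.
Leading byte 0x23 = 00100011 matches 0xxxxxxx → 1-byte sequence.
Byte 1: 0x23 = 00100011, payload 0100011 (7 bits).
Concatenate: 0100011 = 0x23 (7 bits → U+0023).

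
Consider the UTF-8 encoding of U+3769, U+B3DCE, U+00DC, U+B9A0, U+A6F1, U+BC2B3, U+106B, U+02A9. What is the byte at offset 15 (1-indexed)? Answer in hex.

0xB1

1-indexed offset 15 is 0-indexed offset 14.
U+3769 → 3-byte form E3 9D A9 at offsets 0–2.
U+B3DCE → 4-byte form F2 B3 B7 8E at offsets 3–6.
U+00DC → 2-byte form C3 9C at offsets 7–8.
U+B9A0 → 3-byte form EB A6 A0 at offsets 9–11.
U+A6F1 → 3-byte form EA 9B B1 at offsets 12–14.
Offset 14 falls in char 5's range; it's byte 3 of EA 9B B1 = 0xB1.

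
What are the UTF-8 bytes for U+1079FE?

U+1079FE = 0x1079FE = 1079806 decimal. In range U+10000–U+10FFFF → 4-byte form: 11110xxx 10xxxxxx 10xxxxxx 10xxxxxx.
Binary (21 bits): 100000111100111111110.
Split 3+6+6+6: 100 | 000111 | 100111 | 111110.
Byte 1: 11110100 = 0xF4.
Byte 2: 10000111 = 0x87.
Byte 3: 10100111 = 0xA7.
Byte 4: 10111110 = 0xBE.

F4 87 A7 BE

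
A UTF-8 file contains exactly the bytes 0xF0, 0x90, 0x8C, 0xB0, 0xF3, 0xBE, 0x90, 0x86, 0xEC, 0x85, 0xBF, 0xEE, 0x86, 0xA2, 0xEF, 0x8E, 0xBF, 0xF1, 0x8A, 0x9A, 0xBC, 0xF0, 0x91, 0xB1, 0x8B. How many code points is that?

Byte at offset 0: 0xF0 = 11110000 → 4-byte char (#1). Advance 4.
Byte at offset 4: 0xF3 = 11110011 → 4-byte char (#2). Advance 4.
Byte at offset 8: 0xEC = 11101100 → 3-byte char (#3). Advance 3.
Byte at offset 11: 0xEE = 11101110 → 3-byte char (#4). Advance 3.
Byte at offset 14: 0xEF = 11101111 → 3-byte char (#5). Advance 3.
Byte at offset 17: 0xF1 = 11110001 → 4-byte char (#6). Advance 4.
Byte at offset 21: 0xF0 = 11110000 → 4-byte char (#7). Advance 4.
Reached end at offset 25 after 7 code points.

7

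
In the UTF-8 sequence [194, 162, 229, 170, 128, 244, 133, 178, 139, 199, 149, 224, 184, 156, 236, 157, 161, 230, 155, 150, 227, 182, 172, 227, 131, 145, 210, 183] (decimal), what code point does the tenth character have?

U+04B7

Offset 0: leading byte 0xC2 = 11000010 → 2-byte char #1 = C2 A2.
Offset 2: leading byte 0xE5 = 11100101 → 3-byte char #2 = E5 AA 80.
Offset 5: leading byte 0xF4 = 11110100 → 4-byte char #3 = F4 85 B2 8B.
Offset 9: leading byte 0xC7 = 11000111 → 2-byte char #4 = C7 95.
Offset 11: leading byte 0xE0 = 11100000 → 3-byte char #5 = E0 B8 9C.
Offset 14: leading byte 0xEC = 11101100 → 3-byte char #6 = EC 9D A1.
Offset 17: leading byte 0xE6 = 11100110 → 3-byte char #7 = E6 9B 96.
Offset 20: leading byte 0xE3 = 11100011 → 3-byte char #8 = E3 B6 AC.
Offset 23: leading byte 0xE3 = 11100011 → 3-byte char #9 = E3 83 91.
Offset 26: leading byte 0xD2 = 11010010 → 2-byte char #10 = D2 B7.
Leading byte 0xD2 = 11010010 matches 110xxxxx → 2-byte sequence.
Byte 1: 0xD2 = 11010010, payload 10010 (5 bits).
Byte 2: 0xB7 = 10110111 (10xxxxxx ✓), payload 110111.
Concatenate: 10010110111 = 0x4B7 (11 bits → U+04B7).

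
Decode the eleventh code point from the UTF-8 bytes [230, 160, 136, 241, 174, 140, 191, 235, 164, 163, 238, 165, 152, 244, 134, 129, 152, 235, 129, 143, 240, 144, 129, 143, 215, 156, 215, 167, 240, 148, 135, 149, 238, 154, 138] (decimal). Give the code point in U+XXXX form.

Offset 0: leading byte 0xE6 = 11100110 → 3-byte char #1 = E6 A0 88.
Offset 3: leading byte 0xF1 = 11110001 → 4-byte char #2 = F1 AE 8C BF.
Offset 7: leading byte 0xEB = 11101011 → 3-byte char #3 = EB A4 A3.
Offset 10: leading byte 0xEE = 11101110 → 3-byte char #4 = EE A5 98.
Offset 13: leading byte 0xF4 = 11110100 → 4-byte char #5 = F4 86 81 98.
Offset 17: leading byte 0xEB = 11101011 → 3-byte char #6 = EB 81 8F.
Offset 20: leading byte 0xF0 = 11110000 → 4-byte char #7 = F0 90 81 8F.
Offset 24: leading byte 0xD7 = 11010111 → 2-byte char #8 = D7 9C.
Offset 26: leading byte 0xD7 = 11010111 → 2-byte char #9 = D7 A7.
Offset 28: leading byte 0xF0 = 11110000 → 4-byte char #10 = F0 94 87 95.
Offset 32: leading byte 0xEE = 11101110 → 3-byte char #11 = EE 9A 8A.
Leading byte 0xEE = 11101110 matches 1110xxxx → 3-byte sequence.
Byte 1: 0xEE = 11101110, payload 1110 (4 bits).
Byte 2: 0x9A = 10011010 (10xxxxxx ✓), payload 011010.
Byte 3: 0x8A = 10001010 (10xxxxxx ✓), payload 001010.
Concatenate: 1110011010001010 = 0xE68A (16 bits → U+E68A).

U+E68A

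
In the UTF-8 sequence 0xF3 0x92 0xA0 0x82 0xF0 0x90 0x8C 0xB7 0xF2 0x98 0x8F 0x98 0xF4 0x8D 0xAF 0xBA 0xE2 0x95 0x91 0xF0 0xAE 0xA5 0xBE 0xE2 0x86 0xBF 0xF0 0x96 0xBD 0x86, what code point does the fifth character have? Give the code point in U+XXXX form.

U+2551

Offset 0: leading byte 0xF3 = 11110011 → 4-byte char #1 = F3 92 A0 82.
Offset 4: leading byte 0xF0 = 11110000 → 4-byte char #2 = F0 90 8C B7.
Offset 8: leading byte 0xF2 = 11110010 → 4-byte char #3 = F2 98 8F 98.
Offset 12: leading byte 0xF4 = 11110100 → 4-byte char #4 = F4 8D AF BA.
Offset 16: leading byte 0xE2 = 11100010 → 3-byte char #5 = E2 95 91.
Leading byte 0xE2 = 11100010 matches 1110xxxx → 3-byte sequence.
Byte 1: 0xE2 = 11100010, payload 0010 (4 bits).
Byte 2: 0x95 = 10010101 (10xxxxxx ✓), payload 010101.
Byte 3: 0x91 = 10010001 (10xxxxxx ✓), payload 010001.
Concatenate: 0010010101010001 = 0x2551 (16 bits → U+2551).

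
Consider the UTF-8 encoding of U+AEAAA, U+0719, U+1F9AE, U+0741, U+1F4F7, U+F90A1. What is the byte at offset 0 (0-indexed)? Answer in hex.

0xF2

U+AEAAA → 4-byte form F2 AE AA AA at offsets 0–3.
Offset 0 falls in char 1's range; it's byte 1 of F2 AE AA AA = 0xF2.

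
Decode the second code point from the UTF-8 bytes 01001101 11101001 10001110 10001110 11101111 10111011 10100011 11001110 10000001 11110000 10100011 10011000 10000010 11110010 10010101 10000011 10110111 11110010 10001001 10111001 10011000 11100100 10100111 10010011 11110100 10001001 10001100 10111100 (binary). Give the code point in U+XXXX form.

Offset 0: leading byte 0x4D = 01001101 → 1-byte char #1 = 4D.
Offset 1: leading byte 0xE9 = 11101001 → 3-byte char #2 = E9 8E 8E.
Leading byte 0xE9 = 11101001 matches 1110xxxx → 3-byte sequence.
Byte 1: 0xE9 = 11101001, payload 1001 (4 bits).
Byte 2: 0x8E = 10001110 (10xxxxxx ✓), payload 001110.
Byte 3: 0x8E = 10001110 (10xxxxxx ✓), payload 001110.
Concatenate: 1001001110001110 = 0x938E (16 bits → U+938E).

U+938E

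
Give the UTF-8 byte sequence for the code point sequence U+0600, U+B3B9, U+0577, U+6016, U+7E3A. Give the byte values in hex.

U+0600: 2-byte form → D8 80.
U+B3B9: 3-byte form → EB 8E B9.
U+0577: 2-byte form → D5 B7.
U+6016: 3-byte form → E6 80 96.
U+7E3A: 3-byte form → E7 B8 BA.
Concatenated (13 bytes): D8 80 EB 8E B9 D5 B7 E6 80 96 E7 B8 BA.

D8 80 EB 8E B9 D5 B7 E6 80 96 E7 B8 BA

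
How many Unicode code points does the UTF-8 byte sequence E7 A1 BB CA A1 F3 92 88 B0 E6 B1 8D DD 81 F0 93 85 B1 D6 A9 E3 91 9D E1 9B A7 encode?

9

Byte at offset 0: 0xE7 = 11100111 → 3-byte char (#1). Advance 3.
Byte at offset 3: 0xCA = 11001010 → 2-byte char (#2). Advance 2.
Byte at offset 5: 0xF3 = 11110011 → 4-byte char (#3). Advance 4.
Byte at offset 9: 0xE6 = 11100110 → 3-byte char (#4). Advance 3.
Byte at offset 12: 0xDD = 11011101 → 2-byte char (#5). Advance 2.
Byte at offset 14: 0xF0 = 11110000 → 4-byte char (#6). Advance 4.
Byte at offset 18: 0xD6 = 11010110 → 2-byte char (#7). Advance 2.
Byte at offset 20: 0xE3 = 11100011 → 3-byte char (#8). Advance 3.
Byte at offset 23: 0xE1 = 11100001 → 3-byte char (#9). Advance 3.
Reached end at offset 26 after 9 code points.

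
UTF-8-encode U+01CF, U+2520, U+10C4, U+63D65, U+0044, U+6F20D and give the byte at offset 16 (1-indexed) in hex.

0x88

1-indexed offset 16 is 0-indexed offset 15.
U+01CF → 2-byte form C7 8F at offsets 0–1.
U+2520 → 3-byte form E2 94 A0 at offsets 2–4.
U+10C4 → 3-byte form E1 83 84 at offsets 5–7.
U+63D65 → 4-byte form F1 A3 B5 A5 at offsets 8–11.
U+0044 → 1-byte form 44 at offsets 12–12.
U+6F20D → 4-byte form F1 AF 88 8D at offsets 13–16.
Offset 15 falls in char 6's range; it's byte 3 of F1 AF 88 8D = 0x88.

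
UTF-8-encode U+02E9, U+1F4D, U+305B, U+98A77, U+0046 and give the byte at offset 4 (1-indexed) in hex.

0xBD

1-indexed offset 4 is 0-indexed offset 3.
U+02E9 → 2-byte form CB A9 at offsets 0–1.
U+1F4D → 3-byte form E1 BD 8D at offsets 2–4.
Offset 3 falls in char 2's range; it's byte 2 of E1 BD 8D = 0xBD.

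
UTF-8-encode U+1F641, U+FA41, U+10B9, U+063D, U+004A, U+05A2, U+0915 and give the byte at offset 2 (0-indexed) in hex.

0x99

U+1F641 → 4-byte form F0 9F 99 81 at offsets 0–3.
Offset 2 falls in char 1's range; it's byte 3 of F0 9F 99 81 = 0x99.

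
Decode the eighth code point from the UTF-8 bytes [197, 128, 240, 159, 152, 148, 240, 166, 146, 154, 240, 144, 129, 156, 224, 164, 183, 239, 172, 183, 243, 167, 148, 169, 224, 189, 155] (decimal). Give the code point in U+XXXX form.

Offset 0: leading byte 0xC5 = 11000101 → 2-byte char #1 = C5 80.
Offset 2: leading byte 0xF0 = 11110000 → 4-byte char #2 = F0 9F 98 94.
Offset 6: leading byte 0xF0 = 11110000 → 4-byte char #3 = F0 A6 92 9A.
Offset 10: leading byte 0xF0 = 11110000 → 4-byte char #4 = F0 90 81 9C.
Offset 14: leading byte 0xE0 = 11100000 → 3-byte char #5 = E0 A4 B7.
Offset 17: leading byte 0xEF = 11101111 → 3-byte char #6 = EF AC B7.
Offset 20: leading byte 0xF3 = 11110011 → 4-byte char #7 = F3 A7 94 A9.
Offset 24: leading byte 0xE0 = 11100000 → 3-byte char #8 = E0 BD 9B.
Leading byte 0xE0 = 11100000 matches 1110xxxx → 3-byte sequence.
Byte 1: 0xE0 = 11100000, payload 0000 (4 bits).
Byte 2: 0xBD = 10111101 (10xxxxxx ✓), payload 111101.
Byte 3: 0x9B = 10011011 (10xxxxxx ✓), payload 011011.
Concatenate: 0000111101011011 = 0xF5B (16 bits → U+0F5B).

U+0F5B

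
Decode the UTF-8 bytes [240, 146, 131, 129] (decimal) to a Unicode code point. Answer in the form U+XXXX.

Leading byte 0xF0 = 11110000 matches 11110xxx → 4-byte sequence.
Byte 1: 0xF0 = 11110000, payload 000 (3 bits).
Byte 2: 0x92 = 10010010 (10xxxxxx ✓), payload 010010.
Byte 3: 0x83 = 10000011 (10xxxxxx ✓), payload 000011.
Byte 4: 0x81 = 10000001 (10xxxxxx ✓), payload 000001.
Concatenate: 000010010000011000001 = 0x120C1 (21 bits → U+120C1).

U+120C1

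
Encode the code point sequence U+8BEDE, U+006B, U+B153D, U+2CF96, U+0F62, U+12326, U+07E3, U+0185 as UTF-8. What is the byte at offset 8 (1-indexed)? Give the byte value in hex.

1-indexed offset 8 is 0-indexed offset 7.
U+8BEDE → 4-byte form F2 8B BB 9E at offsets 0–3.
U+006B → 1-byte form 6B at offsets 4–4.
U+B153D → 4-byte form F2 B1 94 BD at offsets 5–8.
Offset 7 falls in char 3's range; it's byte 3 of F2 B1 94 BD = 0x94.

0x94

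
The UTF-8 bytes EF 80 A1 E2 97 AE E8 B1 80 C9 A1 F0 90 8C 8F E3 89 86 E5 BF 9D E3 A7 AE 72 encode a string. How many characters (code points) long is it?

Byte at offset 0: 0xEF = 11101111 → 3-byte char (#1). Advance 3.
Byte at offset 3: 0xE2 = 11100010 → 3-byte char (#2). Advance 3.
Byte at offset 6: 0xE8 = 11101000 → 3-byte char (#3). Advance 3.
Byte at offset 9: 0xC9 = 11001001 → 2-byte char (#4). Advance 2.
Byte at offset 11: 0xF0 = 11110000 → 4-byte char (#5). Advance 4.
Byte at offset 15: 0xE3 = 11100011 → 3-byte char (#6). Advance 3.
Byte at offset 18: 0xE5 = 11100101 → 3-byte char (#7). Advance 3.
Byte at offset 21: 0xE3 = 11100011 → 3-byte char (#8). Advance 3.
Byte at offset 24: 0x72 = 01110010 → 1-byte char (#9). Advance 1.
Reached end at offset 25 after 9 code points.

9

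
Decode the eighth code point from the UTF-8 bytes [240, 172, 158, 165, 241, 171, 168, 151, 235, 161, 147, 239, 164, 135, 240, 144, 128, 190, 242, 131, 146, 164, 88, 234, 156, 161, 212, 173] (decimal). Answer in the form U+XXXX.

Offset 0: leading byte 0xF0 = 11110000 → 4-byte char #1 = F0 AC 9E A5.
Offset 4: leading byte 0xF1 = 11110001 → 4-byte char #2 = F1 AB A8 97.
Offset 8: leading byte 0xEB = 11101011 → 3-byte char #3 = EB A1 93.
Offset 11: leading byte 0xEF = 11101111 → 3-byte char #4 = EF A4 87.
Offset 14: leading byte 0xF0 = 11110000 → 4-byte char #5 = F0 90 80 BE.
Offset 18: leading byte 0xF2 = 11110010 → 4-byte char #6 = F2 83 92 A4.
Offset 22: leading byte 0x58 = 01011000 → 1-byte char #7 = 58.
Offset 23: leading byte 0xEA = 11101010 → 3-byte char #8 = EA 9C A1.
Leading byte 0xEA = 11101010 matches 1110xxxx → 3-byte sequence.
Byte 1: 0xEA = 11101010, payload 1010 (4 bits).
Byte 2: 0x9C = 10011100 (10xxxxxx ✓), payload 011100.
Byte 3: 0xA1 = 10100001 (10xxxxxx ✓), payload 100001.
Concatenate: 1010011100100001 = 0xA721 (16 bits → U+A721).

U+A721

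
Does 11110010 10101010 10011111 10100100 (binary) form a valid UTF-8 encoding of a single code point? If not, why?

Leading byte 0xF2 = 11110010 → 4-byte form.
Continuation bytes 0xAA=10101010, 0x9F=10011111, 0xA4=10100100 all match 10xxxxxx.
Decoded value 0xAA7E4 is ≥ 0x10000 (shortest form) and not a surrogate.

valid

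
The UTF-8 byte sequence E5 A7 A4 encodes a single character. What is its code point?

Leading byte 0xE5 = 11100101 matches 1110xxxx → 3-byte sequence.
Byte 1: 0xE5 = 11100101, payload 0101 (4 bits).
Byte 2: 0xA7 = 10100111 (10xxxxxx ✓), payload 100111.
Byte 3: 0xA4 = 10100100 (10xxxxxx ✓), payload 100100.
Concatenate: 0101100111100100 = 0x59E4 (16 bits → U+59E4).

U+59E4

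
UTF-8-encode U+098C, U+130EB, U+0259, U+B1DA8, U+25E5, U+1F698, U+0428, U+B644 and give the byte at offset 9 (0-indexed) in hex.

U+098C → 3-byte form E0 A6 8C at offsets 0–2.
U+130EB → 4-byte form F0 93 83 AB at offsets 3–6.
U+0259 → 2-byte form C9 99 at offsets 7–8.
U+B1DA8 → 4-byte form F2 B1 B6 A8 at offsets 9–12.
Offset 9 falls in char 4's range; it's byte 1 of F2 B1 B6 A8 = 0xF2.

0xF2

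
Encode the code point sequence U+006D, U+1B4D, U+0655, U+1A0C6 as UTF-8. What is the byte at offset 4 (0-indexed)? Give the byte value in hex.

U+006D → 1-byte form 6D at offsets 0–0.
U+1B4D → 3-byte form E1 AD 8D at offsets 1–3.
U+0655 → 2-byte form D9 95 at offsets 4–5.
Offset 4 falls in char 3's range; it's byte 1 of D9 95 = 0xD9.

0xD9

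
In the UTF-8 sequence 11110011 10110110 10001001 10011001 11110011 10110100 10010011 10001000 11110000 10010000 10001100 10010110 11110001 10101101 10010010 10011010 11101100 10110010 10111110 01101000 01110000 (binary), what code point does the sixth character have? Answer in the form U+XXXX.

Offset 0: leading byte 0xF3 = 11110011 → 4-byte char #1 = F3 B6 89 99.
Offset 4: leading byte 0xF3 = 11110011 → 4-byte char #2 = F3 B4 93 88.
Offset 8: leading byte 0xF0 = 11110000 → 4-byte char #3 = F0 90 8C 96.
Offset 12: leading byte 0xF1 = 11110001 → 4-byte char #4 = F1 AD 92 9A.
Offset 16: leading byte 0xEC = 11101100 → 3-byte char #5 = EC B2 BE.
Offset 19: leading byte 0x68 = 01101000 → 1-byte char #6 = 68.
Leading byte 0x68 = 01101000 matches 0xxxxxxx → 1-byte sequence.
Byte 1: 0x68 = 01101000, payload 1101000 (7 bits).
Concatenate: 1101000 = 0x68 (7 bits → U+0068).

U+0068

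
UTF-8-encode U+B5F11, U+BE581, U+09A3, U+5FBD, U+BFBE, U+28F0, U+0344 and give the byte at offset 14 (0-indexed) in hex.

U+B5F11 → 4-byte form F2 B5 BC 91 at offsets 0–3.
U+BE581 → 4-byte form F2 BE 96 81 at offsets 4–7.
U+09A3 → 3-byte form E0 A6 A3 at offsets 8–10.
U+5FBD → 3-byte form E5 BE BD at offsets 11–13.
U+BFBE → 3-byte form EB BE BE at offsets 14–16.
Offset 14 falls in char 5's range; it's byte 1 of EB BE BE = 0xEB.

0xEB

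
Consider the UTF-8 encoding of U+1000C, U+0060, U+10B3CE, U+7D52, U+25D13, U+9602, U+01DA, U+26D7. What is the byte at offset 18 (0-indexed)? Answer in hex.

0x82

U+1000C → 4-byte form F0 90 80 8C at offsets 0–3.
U+0060 → 1-byte form 60 at offsets 4–4.
U+10B3CE → 4-byte form F4 8B 8F 8E at offsets 5–8.
U+7D52 → 3-byte form E7 B5 92 at offsets 9–11.
U+25D13 → 4-byte form F0 A5 B4 93 at offsets 12–15.
U+9602 → 3-byte form E9 98 82 at offsets 16–18.
Offset 18 falls in char 6's range; it's byte 3 of E9 98 82 = 0x82.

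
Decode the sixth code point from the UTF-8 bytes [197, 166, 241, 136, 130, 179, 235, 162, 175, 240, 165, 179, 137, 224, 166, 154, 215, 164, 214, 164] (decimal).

U+05E4

Offset 0: leading byte 0xC5 = 11000101 → 2-byte char #1 = C5 A6.
Offset 2: leading byte 0xF1 = 11110001 → 4-byte char #2 = F1 88 82 B3.
Offset 6: leading byte 0xEB = 11101011 → 3-byte char #3 = EB A2 AF.
Offset 9: leading byte 0xF0 = 11110000 → 4-byte char #4 = F0 A5 B3 89.
Offset 13: leading byte 0xE0 = 11100000 → 3-byte char #5 = E0 A6 9A.
Offset 16: leading byte 0xD7 = 11010111 → 2-byte char #6 = D7 A4.
Leading byte 0xD7 = 11010111 matches 110xxxxx → 2-byte sequence.
Byte 1: 0xD7 = 11010111, payload 10111 (5 bits).
Byte 2: 0xA4 = 10100100 (10xxxxxx ✓), payload 100100.
Concatenate: 10111100100 = 0x5E4 (11 bits → U+05E4).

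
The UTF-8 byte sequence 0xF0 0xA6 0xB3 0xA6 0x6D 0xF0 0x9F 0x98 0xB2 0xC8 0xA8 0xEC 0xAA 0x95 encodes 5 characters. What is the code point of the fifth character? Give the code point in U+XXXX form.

U+CA95

Offset 0: leading byte 0xF0 = 11110000 → 4-byte char #1 = F0 A6 B3 A6.
Offset 4: leading byte 0x6D = 01101101 → 1-byte char #2 = 6D.
Offset 5: leading byte 0xF0 = 11110000 → 4-byte char #3 = F0 9F 98 B2.
Offset 9: leading byte 0xC8 = 11001000 → 2-byte char #4 = C8 A8.
Offset 11: leading byte 0xEC = 11101100 → 3-byte char #5 = EC AA 95.
Leading byte 0xEC = 11101100 matches 1110xxxx → 3-byte sequence.
Byte 1: 0xEC = 11101100, payload 1100 (4 bits).
Byte 2: 0xAA = 10101010 (10xxxxxx ✓), payload 101010.
Byte 3: 0x95 = 10010101 (10xxxxxx ✓), payload 010101.
Concatenate: 1100101010010101 = 0xCA95 (16 bits → U+CA95).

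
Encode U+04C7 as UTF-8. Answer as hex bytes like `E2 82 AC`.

D3 87

U+04C7 = 0x4C7 = 1223 decimal. In range U+0080–U+07FF → 2-byte form: 110xxxxx 10xxxxxx.
Binary (11 bits): 10011000111.
Split 5+6: 10011 | 000111.
Byte 1: 11010011 = 0xD3.
Byte 2: 10000111 = 0x87.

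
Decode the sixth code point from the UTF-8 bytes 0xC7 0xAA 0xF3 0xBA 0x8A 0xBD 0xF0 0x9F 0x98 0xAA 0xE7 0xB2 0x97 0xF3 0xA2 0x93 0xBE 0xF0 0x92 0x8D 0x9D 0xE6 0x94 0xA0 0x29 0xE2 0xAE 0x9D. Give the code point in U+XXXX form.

U+1235D

Offset 0: leading byte 0xC7 = 11000111 → 2-byte char #1 = C7 AA.
Offset 2: leading byte 0xF3 = 11110011 → 4-byte char #2 = F3 BA 8A BD.
Offset 6: leading byte 0xF0 = 11110000 → 4-byte char #3 = F0 9F 98 AA.
Offset 10: leading byte 0xE7 = 11100111 → 3-byte char #4 = E7 B2 97.
Offset 13: leading byte 0xF3 = 11110011 → 4-byte char #5 = F3 A2 93 BE.
Offset 17: leading byte 0xF0 = 11110000 → 4-byte char #6 = F0 92 8D 9D.
Leading byte 0xF0 = 11110000 matches 11110xxx → 4-byte sequence.
Byte 1: 0xF0 = 11110000, payload 000 (3 bits).
Byte 2: 0x92 = 10010010 (10xxxxxx ✓), payload 010010.
Byte 3: 0x8D = 10001101 (10xxxxxx ✓), payload 001101.
Byte 4: 0x9D = 10011101 (10xxxxxx ✓), payload 011101.
Concatenate: 000010010001101011101 = 0x1235D (21 bits → U+1235D).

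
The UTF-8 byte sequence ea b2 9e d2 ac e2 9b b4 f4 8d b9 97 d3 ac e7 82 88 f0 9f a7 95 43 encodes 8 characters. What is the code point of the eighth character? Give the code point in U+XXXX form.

U+0043

Offset 0: leading byte 0xEA = 11101010 → 3-byte char #1 = EA B2 9E.
Offset 3: leading byte 0xD2 = 11010010 → 2-byte char #2 = D2 AC.
Offset 5: leading byte 0xE2 = 11100010 → 3-byte char #3 = E2 9B B4.
Offset 8: leading byte 0xF4 = 11110100 → 4-byte char #4 = F4 8D B9 97.
Offset 12: leading byte 0xD3 = 11010011 → 2-byte char #5 = D3 AC.
Offset 14: leading byte 0xE7 = 11100111 → 3-byte char #6 = E7 82 88.
Offset 17: leading byte 0xF0 = 11110000 → 4-byte char #7 = F0 9F A7 95.
Offset 21: leading byte 0x43 = 01000011 → 1-byte char #8 = 43.
Leading byte 0x43 = 01000011 matches 0xxxxxxx → 1-byte sequence.
Byte 1: 0x43 = 01000011, payload 1000011 (7 bits).
Concatenate: 1000011 = 0x43 (7 bits → U+0043).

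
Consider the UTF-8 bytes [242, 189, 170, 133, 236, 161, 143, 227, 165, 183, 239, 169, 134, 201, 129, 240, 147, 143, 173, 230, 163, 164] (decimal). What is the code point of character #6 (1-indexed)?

Offset 0: leading byte 0xF2 = 11110010 → 4-byte char #1 = F2 BD AA 85.
Offset 4: leading byte 0xEC = 11101100 → 3-byte char #2 = EC A1 8F.
Offset 7: leading byte 0xE3 = 11100011 → 3-byte char #3 = E3 A5 B7.
Offset 10: leading byte 0xEF = 11101111 → 3-byte char #4 = EF A9 86.
Offset 13: leading byte 0xC9 = 11001001 → 2-byte char #5 = C9 81.
Offset 15: leading byte 0xF0 = 11110000 → 4-byte char #6 = F0 93 8F AD.
Leading byte 0xF0 = 11110000 matches 11110xxx → 4-byte sequence.
Byte 1: 0xF0 = 11110000, payload 000 (3 bits).
Byte 2: 0x93 = 10010011 (10xxxxxx ✓), payload 010011.
Byte 3: 0x8F = 10001111 (10xxxxxx ✓), payload 001111.
Byte 4: 0xAD = 10101101 (10xxxxxx ✓), payload 101101.
Concatenate: 000010011001111101101 = 0x133ED (21 bits → U+133ED).

U+133ED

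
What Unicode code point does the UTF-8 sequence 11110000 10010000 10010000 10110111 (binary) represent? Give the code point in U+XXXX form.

U+10437

Leading byte 0xF0 = 11110000 matches 11110xxx → 4-byte sequence.
Byte 1: 0xF0 = 11110000, payload 000 (3 bits).
Byte 2: 0x90 = 10010000 (10xxxxxx ✓), payload 010000.
Byte 3: 0x90 = 10010000 (10xxxxxx ✓), payload 010000.
Byte 4: 0xB7 = 10110111 (10xxxxxx ✓), payload 110111.
Concatenate: 000010000010000110111 = 0x10437 (21 bits → U+10437).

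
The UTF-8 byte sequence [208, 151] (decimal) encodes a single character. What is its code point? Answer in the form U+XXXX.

Leading byte 0xD0 = 11010000 matches 110xxxxx → 2-byte sequence.
Byte 1: 0xD0 = 11010000, payload 10000 (5 bits).
Byte 2: 0x97 = 10010111 (10xxxxxx ✓), payload 010111.
Concatenate: 10000010111 = 0x417 (11 bits → U+0417).

U+0417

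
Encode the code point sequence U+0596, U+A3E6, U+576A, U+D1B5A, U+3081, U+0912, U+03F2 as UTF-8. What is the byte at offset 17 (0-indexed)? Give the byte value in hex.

0x92

U+0596 → 2-byte form D6 96 at offsets 0–1.
U+A3E6 → 3-byte form EA 8F A6 at offsets 2–4.
U+576A → 3-byte form E5 9D AA at offsets 5–7.
U+D1B5A → 4-byte form F3 91 AD 9A at offsets 8–11.
U+3081 → 3-byte form E3 82 81 at offsets 12–14.
U+0912 → 3-byte form E0 A4 92 at offsets 15–17.
Offset 17 falls in char 6's range; it's byte 3 of E0 A4 92 = 0x92.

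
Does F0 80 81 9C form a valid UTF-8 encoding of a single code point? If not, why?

Leading byte 0xF0 = 11110000 → 4-byte form.
Continuation bytes all match 10xxxxxx. Payload decodes to 0x5C.
But 0x5C < 0x10000, the minimum for a 4-byte sequence — this is an overlong encoding.

invalid (overlong encoding)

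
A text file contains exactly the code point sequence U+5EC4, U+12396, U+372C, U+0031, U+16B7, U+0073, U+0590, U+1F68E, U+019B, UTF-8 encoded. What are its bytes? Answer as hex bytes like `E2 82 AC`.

E5 BB 84 F0 92 8E 96 E3 9C AC 31 E1 9A B7 73 D6 90 F0 9F 9A 8E C6 9B

U+5EC4: 3-byte form → E5 BB 84.
U+12396: 4-byte form → F0 92 8E 96.
U+372C: 3-byte form → E3 9C AC.
U+0031: 1-byte form → 31.
U+16B7: 3-byte form → E1 9A B7.
U+0073: 1-byte form → 73.
U+0590: 2-byte form → D6 90.
U+1F68E: 4-byte form → F0 9F 9A 8E.
U+019B: 2-byte form → C6 9B.
Concatenated (23 bytes): E5 BB 84 F0 92 8E 96 E3 9C AC 31 E1 9A B7 73 D6 90 F0 9F 9A 8E C6 9B.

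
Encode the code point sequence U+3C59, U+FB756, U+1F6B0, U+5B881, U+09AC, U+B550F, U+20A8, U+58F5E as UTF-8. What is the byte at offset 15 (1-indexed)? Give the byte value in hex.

1-indexed offset 15 is 0-indexed offset 14.
U+3C59 → 3-byte form E3 B1 99 at offsets 0–2.
U+FB756 → 4-byte form F3 BB 9D 96 at offsets 3–6.
U+1F6B0 → 4-byte form F0 9F 9A B0 at offsets 7–10.
U+5B881 → 4-byte form F1 9B A2 81 at offsets 11–14.
Offset 14 falls in char 4's range; it's byte 4 of F1 9B A2 81 = 0x81.

0x81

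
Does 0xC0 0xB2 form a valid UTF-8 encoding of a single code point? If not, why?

invalid (overlong encoding)

Leading byte 0xC0 = 11000000 → 2-byte form.
Continuation bytes all match 10xxxxxx. Payload decodes to 0x32.
But 0x32 < 0x80, the minimum for a 2-byte sequence — this is an overlong encoding.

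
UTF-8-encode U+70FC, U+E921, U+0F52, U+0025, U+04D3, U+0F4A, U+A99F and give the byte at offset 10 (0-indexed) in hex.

U+70FC → 3-byte form E7 83 BC at offsets 0–2.
U+E921 → 3-byte form EE A4 A1 at offsets 3–5.
U+0F52 → 3-byte form E0 BD 92 at offsets 6–8.
U+0025 → 1-byte form 25 at offsets 9–9.
U+04D3 → 2-byte form D3 93 at offsets 10–11.
Offset 10 falls in char 5's range; it's byte 1 of D3 93 = 0xD3.

0xD3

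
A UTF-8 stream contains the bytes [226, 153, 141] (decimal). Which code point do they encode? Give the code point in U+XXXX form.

U+264D

Leading byte 0xE2 = 11100010 matches 1110xxxx → 3-byte sequence.
Byte 1: 0xE2 = 11100010, payload 0010 (4 bits).
Byte 2: 0x99 = 10011001 (10xxxxxx ✓), payload 011001.
Byte 3: 0x8D = 10001101 (10xxxxxx ✓), payload 001101.
Concatenate: 0010011001001101 = 0x264D (16 bits → U+264D).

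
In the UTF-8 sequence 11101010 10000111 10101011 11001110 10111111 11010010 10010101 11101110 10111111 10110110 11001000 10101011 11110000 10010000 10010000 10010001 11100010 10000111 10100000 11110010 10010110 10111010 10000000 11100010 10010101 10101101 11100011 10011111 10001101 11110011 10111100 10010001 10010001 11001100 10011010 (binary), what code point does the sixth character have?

Offset 0: leading byte 0xEA = 11101010 → 3-byte char #1 = EA 87 AB.
Offset 3: leading byte 0xCE = 11001110 → 2-byte char #2 = CE BF.
Offset 5: leading byte 0xD2 = 11010010 → 2-byte char #3 = D2 95.
Offset 7: leading byte 0xEE = 11101110 → 3-byte char #4 = EE BF B6.
Offset 10: leading byte 0xC8 = 11001000 → 2-byte char #5 = C8 AB.
Offset 12: leading byte 0xF0 = 11110000 → 4-byte char #6 = F0 90 90 91.
Leading byte 0xF0 = 11110000 matches 11110xxx → 4-byte sequence.
Byte 1: 0xF0 = 11110000, payload 000 (3 bits).
Byte 2: 0x90 = 10010000 (10xxxxxx ✓), payload 010000.
Byte 3: 0x90 = 10010000 (10xxxxxx ✓), payload 010000.
Byte 4: 0x91 = 10010001 (10xxxxxx ✓), payload 010001.
Concatenate: 000010000010000010001 = 0x10411 (21 bits → U+10411).

U+10411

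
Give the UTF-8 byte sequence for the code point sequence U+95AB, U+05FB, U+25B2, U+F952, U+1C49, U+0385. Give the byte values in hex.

E9 96 AB D7 BB E2 96 B2 EF A5 92 E1 B1 89 CE 85

U+95AB: 3-byte form → E9 96 AB.
U+05FB: 2-byte form → D7 BB.
U+25B2: 3-byte form → E2 96 B2.
U+F952: 3-byte form → EF A5 92.
U+1C49: 3-byte form → E1 B1 89.
U+0385: 2-byte form → CE 85.
Concatenated (16 bytes): E9 96 AB D7 BB E2 96 B2 EF A5 92 E1 B1 89 CE 85.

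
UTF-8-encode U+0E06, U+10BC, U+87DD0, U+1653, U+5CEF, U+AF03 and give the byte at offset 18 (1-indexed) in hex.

1-indexed offset 18 is 0-indexed offset 17.
U+0E06 → 3-byte form E0 B8 86 at offsets 0–2.
U+10BC → 3-byte form E1 82 BC at offsets 3–5.
U+87DD0 → 4-byte form F2 87 B7 90 at offsets 6–9.
U+1653 → 3-byte form E1 99 93 at offsets 10–12.
U+5CEF → 3-byte form E5 B3 AF at offsets 13–15.
U+AF03 → 3-byte form EA BC 83 at offsets 16–18.
Offset 17 falls in char 6's range; it's byte 2 of EA BC 83 = 0xBC.

0xBC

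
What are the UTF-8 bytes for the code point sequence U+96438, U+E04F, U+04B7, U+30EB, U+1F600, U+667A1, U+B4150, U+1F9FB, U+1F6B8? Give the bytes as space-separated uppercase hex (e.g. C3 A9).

U+96438: 4-byte form → F2 96 90 B8.
U+E04F: 3-byte form → EE 81 8F.
U+04B7: 2-byte form → D2 B7.
U+30EB: 3-byte form → E3 83 AB.
U+1F600: 4-byte form → F0 9F 98 80.
U+667A1: 4-byte form → F1 A6 9E A1.
U+B4150: 4-byte form → F2 B4 85 90.
U+1F9FB: 4-byte form → F0 9F A7 BB.
U+1F6B8: 4-byte form → F0 9F 9A B8.
Concatenated (32 bytes): F2 96 90 B8 EE 81 8F D2 B7 E3 83 AB F0 9F 98 80 F1 A6 9E A1 F2 B4 85 90 F0 9F A7 BB F0 9F 9A B8.

F2 96 90 B8 EE 81 8F D2 B7 E3 83 AB F0 9F 98 80 F1 A6 9E A1 F2 B4 85 90 F0 9F A7 BB F0 9F 9A B8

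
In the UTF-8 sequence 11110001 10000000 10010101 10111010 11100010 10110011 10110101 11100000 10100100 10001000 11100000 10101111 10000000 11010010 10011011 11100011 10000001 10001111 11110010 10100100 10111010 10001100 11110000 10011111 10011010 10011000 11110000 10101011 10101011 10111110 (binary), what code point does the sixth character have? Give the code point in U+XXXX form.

U+304F

Offset 0: leading byte 0xF1 = 11110001 → 4-byte char #1 = F1 80 95 BA.
Offset 4: leading byte 0xE2 = 11100010 → 3-byte char #2 = E2 B3 B5.
Offset 7: leading byte 0xE0 = 11100000 → 3-byte char #3 = E0 A4 88.
Offset 10: leading byte 0xE0 = 11100000 → 3-byte char #4 = E0 AF 80.
Offset 13: leading byte 0xD2 = 11010010 → 2-byte char #5 = D2 9B.
Offset 15: leading byte 0xE3 = 11100011 → 3-byte char #6 = E3 81 8F.
Leading byte 0xE3 = 11100011 matches 1110xxxx → 3-byte sequence.
Byte 1: 0xE3 = 11100011, payload 0011 (4 bits).
Byte 2: 0x81 = 10000001 (10xxxxxx ✓), payload 000001.
Byte 3: 0x8F = 10001111 (10xxxxxx ✓), payload 001111.
Concatenate: 0011000001001111 = 0x304F (16 bits → U+304F).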